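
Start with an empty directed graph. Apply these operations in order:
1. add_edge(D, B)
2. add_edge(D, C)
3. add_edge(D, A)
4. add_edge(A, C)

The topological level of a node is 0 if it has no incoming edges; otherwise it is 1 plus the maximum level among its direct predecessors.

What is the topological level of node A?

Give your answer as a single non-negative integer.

Answer: 1

Derivation:
Op 1: add_edge(D, B). Edges now: 1
Op 2: add_edge(D, C). Edges now: 2
Op 3: add_edge(D, A). Edges now: 3
Op 4: add_edge(A, C). Edges now: 4
Compute levels (Kahn BFS):
  sources (in-degree 0): D
  process D: level=0
    D->A: in-degree(A)=0, level(A)=1, enqueue
    D->B: in-degree(B)=0, level(B)=1, enqueue
    D->C: in-degree(C)=1, level(C)>=1
  process A: level=1
    A->C: in-degree(C)=0, level(C)=2, enqueue
  process B: level=1
  process C: level=2
All levels: A:1, B:1, C:2, D:0
level(A) = 1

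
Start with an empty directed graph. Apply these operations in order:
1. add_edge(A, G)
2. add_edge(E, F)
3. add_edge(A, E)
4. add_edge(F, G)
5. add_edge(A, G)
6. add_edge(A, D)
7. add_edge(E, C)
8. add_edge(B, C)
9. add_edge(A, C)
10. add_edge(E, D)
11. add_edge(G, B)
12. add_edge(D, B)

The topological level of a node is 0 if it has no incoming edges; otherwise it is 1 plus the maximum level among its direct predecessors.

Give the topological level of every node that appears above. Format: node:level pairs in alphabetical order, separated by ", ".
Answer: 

Op 1: add_edge(A, G). Edges now: 1
Op 2: add_edge(E, F). Edges now: 2
Op 3: add_edge(A, E). Edges now: 3
Op 4: add_edge(F, G). Edges now: 4
Op 5: add_edge(A, G) (duplicate, no change). Edges now: 4
Op 6: add_edge(A, D). Edges now: 5
Op 7: add_edge(E, C). Edges now: 6
Op 8: add_edge(B, C). Edges now: 7
Op 9: add_edge(A, C). Edges now: 8
Op 10: add_edge(E, D). Edges now: 9
Op 11: add_edge(G, B). Edges now: 10
Op 12: add_edge(D, B). Edges now: 11
Compute levels (Kahn BFS):
  sources (in-degree 0): A
  process A: level=0
    A->C: in-degree(C)=2, level(C)>=1
    A->D: in-degree(D)=1, level(D)>=1
    A->E: in-degree(E)=0, level(E)=1, enqueue
    A->G: in-degree(G)=1, level(G)>=1
  process E: level=1
    E->C: in-degree(C)=1, level(C)>=2
    E->D: in-degree(D)=0, level(D)=2, enqueue
    E->F: in-degree(F)=0, level(F)=2, enqueue
  process D: level=2
    D->B: in-degree(B)=1, level(B)>=3
  process F: level=2
    F->G: in-degree(G)=0, level(G)=3, enqueue
  process G: level=3
    G->B: in-degree(B)=0, level(B)=4, enqueue
  process B: level=4
    B->C: in-degree(C)=0, level(C)=5, enqueue
  process C: level=5
All levels: A:0, B:4, C:5, D:2, E:1, F:2, G:3

Answer: A:0, B:4, C:5, D:2, E:1, F:2, G:3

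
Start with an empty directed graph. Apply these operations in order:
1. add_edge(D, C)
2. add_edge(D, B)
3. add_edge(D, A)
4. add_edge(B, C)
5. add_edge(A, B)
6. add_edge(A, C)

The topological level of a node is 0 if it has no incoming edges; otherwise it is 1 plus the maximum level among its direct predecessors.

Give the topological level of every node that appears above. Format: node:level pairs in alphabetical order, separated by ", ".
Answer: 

Answer: A:1, B:2, C:3, D:0

Derivation:
Op 1: add_edge(D, C). Edges now: 1
Op 2: add_edge(D, B). Edges now: 2
Op 3: add_edge(D, A). Edges now: 3
Op 4: add_edge(B, C). Edges now: 4
Op 5: add_edge(A, B). Edges now: 5
Op 6: add_edge(A, C). Edges now: 6
Compute levels (Kahn BFS):
  sources (in-degree 0): D
  process D: level=0
    D->A: in-degree(A)=0, level(A)=1, enqueue
    D->B: in-degree(B)=1, level(B)>=1
    D->C: in-degree(C)=2, level(C)>=1
  process A: level=1
    A->B: in-degree(B)=0, level(B)=2, enqueue
    A->C: in-degree(C)=1, level(C)>=2
  process B: level=2
    B->C: in-degree(C)=0, level(C)=3, enqueue
  process C: level=3
All levels: A:1, B:2, C:3, D:0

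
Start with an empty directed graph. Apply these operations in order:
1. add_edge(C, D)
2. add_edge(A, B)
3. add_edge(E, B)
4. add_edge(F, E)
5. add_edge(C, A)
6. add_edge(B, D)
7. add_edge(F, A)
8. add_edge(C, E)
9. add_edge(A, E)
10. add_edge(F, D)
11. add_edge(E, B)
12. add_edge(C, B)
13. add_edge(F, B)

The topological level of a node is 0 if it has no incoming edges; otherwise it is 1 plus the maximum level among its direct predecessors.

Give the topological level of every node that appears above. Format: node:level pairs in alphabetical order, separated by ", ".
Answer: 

Op 1: add_edge(C, D). Edges now: 1
Op 2: add_edge(A, B). Edges now: 2
Op 3: add_edge(E, B). Edges now: 3
Op 4: add_edge(F, E). Edges now: 4
Op 5: add_edge(C, A). Edges now: 5
Op 6: add_edge(B, D). Edges now: 6
Op 7: add_edge(F, A). Edges now: 7
Op 8: add_edge(C, E). Edges now: 8
Op 9: add_edge(A, E). Edges now: 9
Op 10: add_edge(F, D). Edges now: 10
Op 11: add_edge(E, B) (duplicate, no change). Edges now: 10
Op 12: add_edge(C, B). Edges now: 11
Op 13: add_edge(F, B). Edges now: 12
Compute levels (Kahn BFS):
  sources (in-degree 0): C, F
  process C: level=0
    C->A: in-degree(A)=1, level(A)>=1
    C->B: in-degree(B)=3, level(B)>=1
    C->D: in-degree(D)=2, level(D)>=1
    C->E: in-degree(E)=2, level(E)>=1
  process F: level=0
    F->A: in-degree(A)=0, level(A)=1, enqueue
    F->B: in-degree(B)=2, level(B)>=1
    F->D: in-degree(D)=1, level(D)>=1
    F->E: in-degree(E)=1, level(E)>=1
  process A: level=1
    A->B: in-degree(B)=1, level(B)>=2
    A->E: in-degree(E)=0, level(E)=2, enqueue
  process E: level=2
    E->B: in-degree(B)=0, level(B)=3, enqueue
  process B: level=3
    B->D: in-degree(D)=0, level(D)=4, enqueue
  process D: level=4
All levels: A:1, B:3, C:0, D:4, E:2, F:0

Answer: A:1, B:3, C:0, D:4, E:2, F:0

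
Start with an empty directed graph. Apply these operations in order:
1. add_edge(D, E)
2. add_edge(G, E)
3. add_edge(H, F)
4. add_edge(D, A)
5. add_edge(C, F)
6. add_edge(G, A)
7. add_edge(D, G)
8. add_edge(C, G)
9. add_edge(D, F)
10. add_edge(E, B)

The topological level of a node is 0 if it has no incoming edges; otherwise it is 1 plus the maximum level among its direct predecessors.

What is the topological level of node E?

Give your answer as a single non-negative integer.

Op 1: add_edge(D, E). Edges now: 1
Op 2: add_edge(G, E). Edges now: 2
Op 3: add_edge(H, F). Edges now: 3
Op 4: add_edge(D, A). Edges now: 4
Op 5: add_edge(C, F). Edges now: 5
Op 6: add_edge(G, A). Edges now: 6
Op 7: add_edge(D, G). Edges now: 7
Op 8: add_edge(C, G). Edges now: 8
Op 9: add_edge(D, F). Edges now: 9
Op 10: add_edge(E, B). Edges now: 10
Compute levels (Kahn BFS):
  sources (in-degree 0): C, D, H
  process C: level=0
    C->F: in-degree(F)=2, level(F)>=1
    C->G: in-degree(G)=1, level(G)>=1
  process D: level=0
    D->A: in-degree(A)=1, level(A)>=1
    D->E: in-degree(E)=1, level(E)>=1
    D->F: in-degree(F)=1, level(F)>=1
    D->G: in-degree(G)=0, level(G)=1, enqueue
  process H: level=0
    H->F: in-degree(F)=0, level(F)=1, enqueue
  process G: level=1
    G->A: in-degree(A)=0, level(A)=2, enqueue
    G->E: in-degree(E)=0, level(E)=2, enqueue
  process F: level=1
  process A: level=2
  process E: level=2
    E->B: in-degree(B)=0, level(B)=3, enqueue
  process B: level=3
All levels: A:2, B:3, C:0, D:0, E:2, F:1, G:1, H:0
level(E) = 2

Answer: 2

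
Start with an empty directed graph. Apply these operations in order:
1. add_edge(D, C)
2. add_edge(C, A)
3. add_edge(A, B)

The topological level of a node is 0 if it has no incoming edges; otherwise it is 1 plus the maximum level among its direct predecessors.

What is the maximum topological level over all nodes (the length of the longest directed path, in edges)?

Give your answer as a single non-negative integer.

Answer: 3

Derivation:
Op 1: add_edge(D, C). Edges now: 1
Op 2: add_edge(C, A). Edges now: 2
Op 3: add_edge(A, B). Edges now: 3
Compute levels (Kahn BFS):
  sources (in-degree 0): D
  process D: level=0
    D->C: in-degree(C)=0, level(C)=1, enqueue
  process C: level=1
    C->A: in-degree(A)=0, level(A)=2, enqueue
  process A: level=2
    A->B: in-degree(B)=0, level(B)=3, enqueue
  process B: level=3
All levels: A:2, B:3, C:1, D:0
max level = 3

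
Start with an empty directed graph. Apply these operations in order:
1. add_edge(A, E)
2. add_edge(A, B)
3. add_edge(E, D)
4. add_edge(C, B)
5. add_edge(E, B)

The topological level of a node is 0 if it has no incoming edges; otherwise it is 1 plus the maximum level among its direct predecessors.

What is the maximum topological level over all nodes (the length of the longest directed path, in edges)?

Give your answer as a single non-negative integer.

Answer: 2

Derivation:
Op 1: add_edge(A, E). Edges now: 1
Op 2: add_edge(A, B). Edges now: 2
Op 3: add_edge(E, D). Edges now: 3
Op 4: add_edge(C, B). Edges now: 4
Op 5: add_edge(E, B). Edges now: 5
Compute levels (Kahn BFS):
  sources (in-degree 0): A, C
  process A: level=0
    A->B: in-degree(B)=2, level(B)>=1
    A->E: in-degree(E)=0, level(E)=1, enqueue
  process C: level=0
    C->B: in-degree(B)=1, level(B)>=1
  process E: level=1
    E->B: in-degree(B)=0, level(B)=2, enqueue
    E->D: in-degree(D)=0, level(D)=2, enqueue
  process B: level=2
  process D: level=2
All levels: A:0, B:2, C:0, D:2, E:1
max level = 2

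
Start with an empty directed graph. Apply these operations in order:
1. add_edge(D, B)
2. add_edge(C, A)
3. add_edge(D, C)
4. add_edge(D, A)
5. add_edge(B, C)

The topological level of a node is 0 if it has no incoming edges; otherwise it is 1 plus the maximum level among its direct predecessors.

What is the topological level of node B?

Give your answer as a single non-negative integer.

Answer: 1

Derivation:
Op 1: add_edge(D, B). Edges now: 1
Op 2: add_edge(C, A). Edges now: 2
Op 3: add_edge(D, C). Edges now: 3
Op 4: add_edge(D, A). Edges now: 4
Op 5: add_edge(B, C). Edges now: 5
Compute levels (Kahn BFS):
  sources (in-degree 0): D
  process D: level=0
    D->A: in-degree(A)=1, level(A)>=1
    D->B: in-degree(B)=0, level(B)=1, enqueue
    D->C: in-degree(C)=1, level(C)>=1
  process B: level=1
    B->C: in-degree(C)=0, level(C)=2, enqueue
  process C: level=2
    C->A: in-degree(A)=0, level(A)=3, enqueue
  process A: level=3
All levels: A:3, B:1, C:2, D:0
level(B) = 1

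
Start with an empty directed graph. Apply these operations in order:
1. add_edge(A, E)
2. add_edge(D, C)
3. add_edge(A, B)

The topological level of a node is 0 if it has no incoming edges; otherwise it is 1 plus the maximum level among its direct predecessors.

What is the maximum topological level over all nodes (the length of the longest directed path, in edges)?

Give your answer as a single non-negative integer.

Answer: 1

Derivation:
Op 1: add_edge(A, E). Edges now: 1
Op 2: add_edge(D, C). Edges now: 2
Op 3: add_edge(A, B). Edges now: 3
Compute levels (Kahn BFS):
  sources (in-degree 0): A, D
  process A: level=0
    A->B: in-degree(B)=0, level(B)=1, enqueue
    A->E: in-degree(E)=0, level(E)=1, enqueue
  process D: level=0
    D->C: in-degree(C)=0, level(C)=1, enqueue
  process B: level=1
  process E: level=1
  process C: level=1
All levels: A:0, B:1, C:1, D:0, E:1
max level = 1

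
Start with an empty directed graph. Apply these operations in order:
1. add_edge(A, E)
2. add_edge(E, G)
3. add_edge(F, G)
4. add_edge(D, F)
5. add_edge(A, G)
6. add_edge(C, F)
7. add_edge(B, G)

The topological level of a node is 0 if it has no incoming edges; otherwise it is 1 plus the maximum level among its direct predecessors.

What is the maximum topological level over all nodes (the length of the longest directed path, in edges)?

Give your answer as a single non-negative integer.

Answer: 2

Derivation:
Op 1: add_edge(A, E). Edges now: 1
Op 2: add_edge(E, G). Edges now: 2
Op 3: add_edge(F, G). Edges now: 3
Op 4: add_edge(D, F). Edges now: 4
Op 5: add_edge(A, G). Edges now: 5
Op 6: add_edge(C, F). Edges now: 6
Op 7: add_edge(B, G). Edges now: 7
Compute levels (Kahn BFS):
  sources (in-degree 0): A, B, C, D
  process A: level=0
    A->E: in-degree(E)=0, level(E)=1, enqueue
    A->G: in-degree(G)=3, level(G)>=1
  process B: level=0
    B->G: in-degree(G)=2, level(G)>=1
  process C: level=0
    C->F: in-degree(F)=1, level(F)>=1
  process D: level=0
    D->F: in-degree(F)=0, level(F)=1, enqueue
  process E: level=1
    E->G: in-degree(G)=1, level(G)>=2
  process F: level=1
    F->G: in-degree(G)=0, level(G)=2, enqueue
  process G: level=2
All levels: A:0, B:0, C:0, D:0, E:1, F:1, G:2
max level = 2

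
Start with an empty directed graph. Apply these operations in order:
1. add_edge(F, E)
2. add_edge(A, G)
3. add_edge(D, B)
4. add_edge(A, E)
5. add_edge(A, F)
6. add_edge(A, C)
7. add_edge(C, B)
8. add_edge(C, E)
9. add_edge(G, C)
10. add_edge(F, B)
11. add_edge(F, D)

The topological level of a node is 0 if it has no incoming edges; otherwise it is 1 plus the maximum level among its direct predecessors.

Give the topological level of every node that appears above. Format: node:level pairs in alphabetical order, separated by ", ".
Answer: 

Answer: A:0, B:3, C:2, D:2, E:3, F:1, G:1

Derivation:
Op 1: add_edge(F, E). Edges now: 1
Op 2: add_edge(A, G). Edges now: 2
Op 3: add_edge(D, B). Edges now: 3
Op 4: add_edge(A, E). Edges now: 4
Op 5: add_edge(A, F). Edges now: 5
Op 6: add_edge(A, C). Edges now: 6
Op 7: add_edge(C, B). Edges now: 7
Op 8: add_edge(C, E). Edges now: 8
Op 9: add_edge(G, C). Edges now: 9
Op 10: add_edge(F, B). Edges now: 10
Op 11: add_edge(F, D). Edges now: 11
Compute levels (Kahn BFS):
  sources (in-degree 0): A
  process A: level=0
    A->C: in-degree(C)=1, level(C)>=1
    A->E: in-degree(E)=2, level(E)>=1
    A->F: in-degree(F)=0, level(F)=1, enqueue
    A->G: in-degree(G)=0, level(G)=1, enqueue
  process F: level=1
    F->B: in-degree(B)=2, level(B)>=2
    F->D: in-degree(D)=0, level(D)=2, enqueue
    F->E: in-degree(E)=1, level(E)>=2
  process G: level=1
    G->C: in-degree(C)=0, level(C)=2, enqueue
  process D: level=2
    D->B: in-degree(B)=1, level(B)>=3
  process C: level=2
    C->B: in-degree(B)=0, level(B)=3, enqueue
    C->E: in-degree(E)=0, level(E)=3, enqueue
  process B: level=3
  process E: level=3
All levels: A:0, B:3, C:2, D:2, E:3, F:1, G:1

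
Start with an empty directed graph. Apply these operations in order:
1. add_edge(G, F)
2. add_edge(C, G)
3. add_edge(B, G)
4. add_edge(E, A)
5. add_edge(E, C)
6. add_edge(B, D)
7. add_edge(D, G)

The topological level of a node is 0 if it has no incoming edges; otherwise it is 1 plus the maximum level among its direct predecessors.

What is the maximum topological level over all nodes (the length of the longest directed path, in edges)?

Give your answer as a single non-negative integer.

Answer: 3

Derivation:
Op 1: add_edge(G, F). Edges now: 1
Op 2: add_edge(C, G). Edges now: 2
Op 3: add_edge(B, G). Edges now: 3
Op 4: add_edge(E, A). Edges now: 4
Op 5: add_edge(E, C). Edges now: 5
Op 6: add_edge(B, D). Edges now: 6
Op 7: add_edge(D, G). Edges now: 7
Compute levels (Kahn BFS):
  sources (in-degree 0): B, E
  process B: level=0
    B->D: in-degree(D)=0, level(D)=1, enqueue
    B->G: in-degree(G)=2, level(G)>=1
  process E: level=0
    E->A: in-degree(A)=0, level(A)=1, enqueue
    E->C: in-degree(C)=0, level(C)=1, enqueue
  process D: level=1
    D->G: in-degree(G)=1, level(G)>=2
  process A: level=1
  process C: level=1
    C->G: in-degree(G)=0, level(G)=2, enqueue
  process G: level=2
    G->F: in-degree(F)=0, level(F)=3, enqueue
  process F: level=3
All levels: A:1, B:0, C:1, D:1, E:0, F:3, G:2
max level = 3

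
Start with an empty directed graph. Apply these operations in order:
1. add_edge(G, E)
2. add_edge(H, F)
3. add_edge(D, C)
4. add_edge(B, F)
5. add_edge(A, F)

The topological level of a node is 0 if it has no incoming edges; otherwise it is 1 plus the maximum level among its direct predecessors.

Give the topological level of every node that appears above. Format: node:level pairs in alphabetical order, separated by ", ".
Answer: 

Op 1: add_edge(G, E). Edges now: 1
Op 2: add_edge(H, F). Edges now: 2
Op 3: add_edge(D, C). Edges now: 3
Op 4: add_edge(B, F). Edges now: 4
Op 5: add_edge(A, F). Edges now: 5
Compute levels (Kahn BFS):
  sources (in-degree 0): A, B, D, G, H
  process A: level=0
    A->F: in-degree(F)=2, level(F)>=1
  process B: level=0
    B->F: in-degree(F)=1, level(F)>=1
  process D: level=0
    D->C: in-degree(C)=0, level(C)=1, enqueue
  process G: level=0
    G->E: in-degree(E)=0, level(E)=1, enqueue
  process H: level=0
    H->F: in-degree(F)=0, level(F)=1, enqueue
  process C: level=1
  process E: level=1
  process F: level=1
All levels: A:0, B:0, C:1, D:0, E:1, F:1, G:0, H:0

Answer: A:0, B:0, C:1, D:0, E:1, F:1, G:0, H:0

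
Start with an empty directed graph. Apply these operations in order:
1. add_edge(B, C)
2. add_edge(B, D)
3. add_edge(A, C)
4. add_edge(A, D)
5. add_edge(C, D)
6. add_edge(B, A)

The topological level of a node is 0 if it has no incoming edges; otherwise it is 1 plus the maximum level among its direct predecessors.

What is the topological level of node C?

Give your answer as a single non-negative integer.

Op 1: add_edge(B, C). Edges now: 1
Op 2: add_edge(B, D). Edges now: 2
Op 3: add_edge(A, C). Edges now: 3
Op 4: add_edge(A, D). Edges now: 4
Op 5: add_edge(C, D). Edges now: 5
Op 6: add_edge(B, A). Edges now: 6
Compute levels (Kahn BFS):
  sources (in-degree 0): B
  process B: level=0
    B->A: in-degree(A)=0, level(A)=1, enqueue
    B->C: in-degree(C)=1, level(C)>=1
    B->D: in-degree(D)=2, level(D)>=1
  process A: level=1
    A->C: in-degree(C)=0, level(C)=2, enqueue
    A->D: in-degree(D)=1, level(D)>=2
  process C: level=2
    C->D: in-degree(D)=0, level(D)=3, enqueue
  process D: level=3
All levels: A:1, B:0, C:2, D:3
level(C) = 2

Answer: 2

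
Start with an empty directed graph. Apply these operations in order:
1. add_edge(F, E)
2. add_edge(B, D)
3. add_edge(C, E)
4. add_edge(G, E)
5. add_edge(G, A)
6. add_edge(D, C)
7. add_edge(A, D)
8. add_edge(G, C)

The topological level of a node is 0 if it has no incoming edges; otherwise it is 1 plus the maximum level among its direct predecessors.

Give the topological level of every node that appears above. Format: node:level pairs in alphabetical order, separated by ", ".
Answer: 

Answer: A:1, B:0, C:3, D:2, E:4, F:0, G:0

Derivation:
Op 1: add_edge(F, E). Edges now: 1
Op 2: add_edge(B, D). Edges now: 2
Op 3: add_edge(C, E). Edges now: 3
Op 4: add_edge(G, E). Edges now: 4
Op 5: add_edge(G, A). Edges now: 5
Op 6: add_edge(D, C). Edges now: 6
Op 7: add_edge(A, D). Edges now: 7
Op 8: add_edge(G, C). Edges now: 8
Compute levels (Kahn BFS):
  sources (in-degree 0): B, F, G
  process B: level=0
    B->D: in-degree(D)=1, level(D)>=1
  process F: level=0
    F->E: in-degree(E)=2, level(E)>=1
  process G: level=0
    G->A: in-degree(A)=0, level(A)=1, enqueue
    G->C: in-degree(C)=1, level(C)>=1
    G->E: in-degree(E)=1, level(E)>=1
  process A: level=1
    A->D: in-degree(D)=0, level(D)=2, enqueue
  process D: level=2
    D->C: in-degree(C)=0, level(C)=3, enqueue
  process C: level=3
    C->E: in-degree(E)=0, level(E)=4, enqueue
  process E: level=4
All levels: A:1, B:0, C:3, D:2, E:4, F:0, G:0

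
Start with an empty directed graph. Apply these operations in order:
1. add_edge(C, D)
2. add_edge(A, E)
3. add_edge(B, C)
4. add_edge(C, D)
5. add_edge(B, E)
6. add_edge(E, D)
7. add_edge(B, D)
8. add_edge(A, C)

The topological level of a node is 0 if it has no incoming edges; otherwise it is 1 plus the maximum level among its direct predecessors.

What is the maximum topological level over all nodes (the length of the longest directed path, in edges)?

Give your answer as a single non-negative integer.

Answer: 2

Derivation:
Op 1: add_edge(C, D). Edges now: 1
Op 2: add_edge(A, E). Edges now: 2
Op 3: add_edge(B, C). Edges now: 3
Op 4: add_edge(C, D) (duplicate, no change). Edges now: 3
Op 5: add_edge(B, E). Edges now: 4
Op 6: add_edge(E, D). Edges now: 5
Op 7: add_edge(B, D). Edges now: 6
Op 8: add_edge(A, C). Edges now: 7
Compute levels (Kahn BFS):
  sources (in-degree 0): A, B
  process A: level=0
    A->C: in-degree(C)=1, level(C)>=1
    A->E: in-degree(E)=1, level(E)>=1
  process B: level=0
    B->C: in-degree(C)=0, level(C)=1, enqueue
    B->D: in-degree(D)=2, level(D)>=1
    B->E: in-degree(E)=0, level(E)=1, enqueue
  process C: level=1
    C->D: in-degree(D)=1, level(D)>=2
  process E: level=1
    E->D: in-degree(D)=0, level(D)=2, enqueue
  process D: level=2
All levels: A:0, B:0, C:1, D:2, E:1
max level = 2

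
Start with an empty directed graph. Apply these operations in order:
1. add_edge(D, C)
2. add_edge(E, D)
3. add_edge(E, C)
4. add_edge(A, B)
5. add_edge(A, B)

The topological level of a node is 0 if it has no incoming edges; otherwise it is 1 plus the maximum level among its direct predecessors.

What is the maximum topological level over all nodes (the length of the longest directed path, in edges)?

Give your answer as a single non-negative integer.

Op 1: add_edge(D, C). Edges now: 1
Op 2: add_edge(E, D). Edges now: 2
Op 3: add_edge(E, C). Edges now: 3
Op 4: add_edge(A, B). Edges now: 4
Op 5: add_edge(A, B) (duplicate, no change). Edges now: 4
Compute levels (Kahn BFS):
  sources (in-degree 0): A, E
  process A: level=0
    A->B: in-degree(B)=0, level(B)=1, enqueue
  process E: level=0
    E->C: in-degree(C)=1, level(C)>=1
    E->D: in-degree(D)=0, level(D)=1, enqueue
  process B: level=1
  process D: level=1
    D->C: in-degree(C)=0, level(C)=2, enqueue
  process C: level=2
All levels: A:0, B:1, C:2, D:1, E:0
max level = 2

Answer: 2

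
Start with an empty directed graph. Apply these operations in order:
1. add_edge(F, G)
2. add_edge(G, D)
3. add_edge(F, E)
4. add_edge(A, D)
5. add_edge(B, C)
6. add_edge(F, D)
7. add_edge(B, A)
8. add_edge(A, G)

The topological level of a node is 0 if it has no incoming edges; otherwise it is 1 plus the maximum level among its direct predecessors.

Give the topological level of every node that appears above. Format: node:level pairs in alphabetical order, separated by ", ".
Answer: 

Op 1: add_edge(F, G). Edges now: 1
Op 2: add_edge(G, D). Edges now: 2
Op 3: add_edge(F, E). Edges now: 3
Op 4: add_edge(A, D). Edges now: 4
Op 5: add_edge(B, C). Edges now: 5
Op 6: add_edge(F, D). Edges now: 6
Op 7: add_edge(B, A). Edges now: 7
Op 8: add_edge(A, G). Edges now: 8
Compute levels (Kahn BFS):
  sources (in-degree 0): B, F
  process B: level=0
    B->A: in-degree(A)=0, level(A)=1, enqueue
    B->C: in-degree(C)=0, level(C)=1, enqueue
  process F: level=0
    F->D: in-degree(D)=2, level(D)>=1
    F->E: in-degree(E)=0, level(E)=1, enqueue
    F->G: in-degree(G)=1, level(G)>=1
  process A: level=1
    A->D: in-degree(D)=1, level(D)>=2
    A->G: in-degree(G)=0, level(G)=2, enqueue
  process C: level=1
  process E: level=1
  process G: level=2
    G->D: in-degree(D)=0, level(D)=3, enqueue
  process D: level=3
All levels: A:1, B:0, C:1, D:3, E:1, F:0, G:2

Answer: A:1, B:0, C:1, D:3, E:1, F:0, G:2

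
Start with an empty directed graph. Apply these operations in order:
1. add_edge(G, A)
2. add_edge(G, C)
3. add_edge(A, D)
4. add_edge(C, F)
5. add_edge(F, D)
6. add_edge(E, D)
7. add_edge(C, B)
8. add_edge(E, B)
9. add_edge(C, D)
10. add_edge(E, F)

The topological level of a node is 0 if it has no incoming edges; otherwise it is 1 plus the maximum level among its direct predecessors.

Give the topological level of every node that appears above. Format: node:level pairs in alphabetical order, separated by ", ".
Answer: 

Answer: A:1, B:2, C:1, D:3, E:0, F:2, G:0

Derivation:
Op 1: add_edge(G, A). Edges now: 1
Op 2: add_edge(G, C). Edges now: 2
Op 3: add_edge(A, D). Edges now: 3
Op 4: add_edge(C, F). Edges now: 4
Op 5: add_edge(F, D). Edges now: 5
Op 6: add_edge(E, D). Edges now: 6
Op 7: add_edge(C, B). Edges now: 7
Op 8: add_edge(E, B). Edges now: 8
Op 9: add_edge(C, D). Edges now: 9
Op 10: add_edge(E, F). Edges now: 10
Compute levels (Kahn BFS):
  sources (in-degree 0): E, G
  process E: level=0
    E->B: in-degree(B)=1, level(B)>=1
    E->D: in-degree(D)=3, level(D)>=1
    E->F: in-degree(F)=1, level(F)>=1
  process G: level=0
    G->A: in-degree(A)=0, level(A)=1, enqueue
    G->C: in-degree(C)=0, level(C)=1, enqueue
  process A: level=1
    A->D: in-degree(D)=2, level(D)>=2
  process C: level=1
    C->B: in-degree(B)=0, level(B)=2, enqueue
    C->D: in-degree(D)=1, level(D)>=2
    C->F: in-degree(F)=0, level(F)=2, enqueue
  process B: level=2
  process F: level=2
    F->D: in-degree(D)=0, level(D)=3, enqueue
  process D: level=3
All levels: A:1, B:2, C:1, D:3, E:0, F:2, G:0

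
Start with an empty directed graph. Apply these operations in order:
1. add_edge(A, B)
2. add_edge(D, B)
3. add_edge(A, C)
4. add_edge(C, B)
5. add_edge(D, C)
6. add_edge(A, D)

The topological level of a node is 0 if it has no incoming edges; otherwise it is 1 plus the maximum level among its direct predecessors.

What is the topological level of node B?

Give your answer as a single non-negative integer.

Answer: 3

Derivation:
Op 1: add_edge(A, B). Edges now: 1
Op 2: add_edge(D, B). Edges now: 2
Op 3: add_edge(A, C). Edges now: 3
Op 4: add_edge(C, B). Edges now: 4
Op 5: add_edge(D, C). Edges now: 5
Op 6: add_edge(A, D). Edges now: 6
Compute levels (Kahn BFS):
  sources (in-degree 0): A
  process A: level=0
    A->B: in-degree(B)=2, level(B)>=1
    A->C: in-degree(C)=1, level(C)>=1
    A->D: in-degree(D)=0, level(D)=1, enqueue
  process D: level=1
    D->B: in-degree(B)=1, level(B)>=2
    D->C: in-degree(C)=0, level(C)=2, enqueue
  process C: level=2
    C->B: in-degree(B)=0, level(B)=3, enqueue
  process B: level=3
All levels: A:0, B:3, C:2, D:1
level(B) = 3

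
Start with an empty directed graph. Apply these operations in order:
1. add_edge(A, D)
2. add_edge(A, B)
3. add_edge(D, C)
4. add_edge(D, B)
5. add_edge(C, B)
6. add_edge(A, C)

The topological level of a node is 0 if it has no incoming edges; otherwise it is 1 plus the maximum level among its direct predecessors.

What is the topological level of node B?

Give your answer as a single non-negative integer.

Op 1: add_edge(A, D). Edges now: 1
Op 2: add_edge(A, B). Edges now: 2
Op 3: add_edge(D, C). Edges now: 3
Op 4: add_edge(D, B). Edges now: 4
Op 5: add_edge(C, B). Edges now: 5
Op 6: add_edge(A, C). Edges now: 6
Compute levels (Kahn BFS):
  sources (in-degree 0): A
  process A: level=0
    A->B: in-degree(B)=2, level(B)>=1
    A->C: in-degree(C)=1, level(C)>=1
    A->D: in-degree(D)=0, level(D)=1, enqueue
  process D: level=1
    D->B: in-degree(B)=1, level(B)>=2
    D->C: in-degree(C)=0, level(C)=2, enqueue
  process C: level=2
    C->B: in-degree(B)=0, level(B)=3, enqueue
  process B: level=3
All levels: A:0, B:3, C:2, D:1
level(B) = 3

Answer: 3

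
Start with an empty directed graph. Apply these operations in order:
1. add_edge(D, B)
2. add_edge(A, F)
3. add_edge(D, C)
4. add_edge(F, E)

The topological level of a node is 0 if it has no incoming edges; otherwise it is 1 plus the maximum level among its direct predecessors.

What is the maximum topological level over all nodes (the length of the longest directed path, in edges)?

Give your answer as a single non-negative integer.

Op 1: add_edge(D, B). Edges now: 1
Op 2: add_edge(A, F). Edges now: 2
Op 3: add_edge(D, C). Edges now: 3
Op 4: add_edge(F, E). Edges now: 4
Compute levels (Kahn BFS):
  sources (in-degree 0): A, D
  process A: level=0
    A->F: in-degree(F)=0, level(F)=1, enqueue
  process D: level=0
    D->B: in-degree(B)=0, level(B)=1, enqueue
    D->C: in-degree(C)=0, level(C)=1, enqueue
  process F: level=1
    F->E: in-degree(E)=0, level(E)=2, enqueue
  process B: level=1
  process C: level=1
  process E: level=2
All levels: A:0, B:1, C:1, D:0, E:2, F:1
max level = 2

Answer: 2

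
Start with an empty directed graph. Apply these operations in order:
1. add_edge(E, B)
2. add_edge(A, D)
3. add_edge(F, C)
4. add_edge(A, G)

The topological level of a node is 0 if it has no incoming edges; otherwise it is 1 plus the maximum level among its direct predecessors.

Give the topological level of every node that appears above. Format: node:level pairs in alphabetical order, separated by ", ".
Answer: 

Answer: A:0, B:1, C:1, D:1, E:0, F:0, G:1

Derivation:
Op 1: add_edge(E, B). Edges now: 1
Op 2: add_edge(A, D). Edges now: 2
Op 3: add_edge(F, C). Edges now: 3
Op 4: add_edge(A, G). Edges now: 4
Compute levels (Kahn BFS):
  sources (in-degree 0): A, E, F
  process A: level=0
    A->D: in-degree(D)=0, level(D)=1, enqueue
    A->G: in-degree(G)=0, level(G)=1, enqueue
  process E: level=0
    E->B: in-degree(B)=0, level(B)=1, enqueue
  process F: level=0
    F->C: in-degree(C)=0, level(C)=1, enqueue
  process D: level=1
  process G: level=1
  process B: level=1
  process C: level=1
All levels: A:0, B:1, C:1, D:1, E:0, F:0, G:1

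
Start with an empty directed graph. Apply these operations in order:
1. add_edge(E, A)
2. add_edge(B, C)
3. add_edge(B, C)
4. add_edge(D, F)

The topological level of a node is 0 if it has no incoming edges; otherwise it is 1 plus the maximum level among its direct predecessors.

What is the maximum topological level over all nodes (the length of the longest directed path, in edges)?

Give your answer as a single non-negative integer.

Answer: 1

Derivation:
Op 1: add_edge(E, A). Edges now: 1
Op 2: add_edge(B, C). Edges now: 2
Op 3: add_edge(B, C) (duplicate, no change). Edges now: 2
Op 4: add_edge(D, F). Edges now: 3
Compute levels (Kahn BFS):
  sources (in-degree 0): B, D, E
  process B: level=0
    B->C: in-degree(C)=0, level(C)=1, enqueue
  process D: level=0
    D->F: in-degree(F)=0, level(F)=1, enqueue
  process E: level=0
    E->A: in-degree(A)=0, level(A)=1, enqueue
  process C: level=1
  process F: level=1
  process A: level=1
All levels: A:1, B:0, C:1, D:0, E:0, F:1
max level = 1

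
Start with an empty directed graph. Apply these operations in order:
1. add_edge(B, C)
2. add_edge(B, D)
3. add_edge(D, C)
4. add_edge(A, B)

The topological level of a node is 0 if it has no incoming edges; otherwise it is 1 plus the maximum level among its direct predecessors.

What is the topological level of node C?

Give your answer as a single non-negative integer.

Op 1: add_edge(B, C). Edges now: 1
Op 2: add_edge(B, D). Edges now: 2
Op 3: add_edge(D, C). Edges now: 3
Op 4: add_edge(A, B). Edges now: 4
Compute levels (Kahn BFS):
  sources (in-degree 0): A
  process A: level=0
    A->B: in-degree(B)=0, level(B)=1, enqueue
  process B: level=1
    B->C: in-degree(C)=1, level(C)>=2
    B->D: in-degree(D)=0, level(D)=2, enqueue
  process D: level=2
    D->C: in-degree(C)=0, level(C)=3, enqueue
  process C: level=3
All levels: A:0, B:1, C:3, D:2
level(C) = 3

Answer: 3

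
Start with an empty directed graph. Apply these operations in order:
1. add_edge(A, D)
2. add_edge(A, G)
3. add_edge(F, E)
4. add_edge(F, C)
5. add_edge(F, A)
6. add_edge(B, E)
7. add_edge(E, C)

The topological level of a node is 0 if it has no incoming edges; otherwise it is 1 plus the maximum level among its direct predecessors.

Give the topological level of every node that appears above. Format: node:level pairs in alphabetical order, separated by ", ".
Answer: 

Op 1: add_edge(A, D). Edges now: 1
Op 2: add_edge(A, G). Edges now: 2
Op 3: add_edge(F, E). Edges now: 3
Op 4: add_edge(F, C). Edges now: 4
Op 5: add_edge(F, A). Edges now: 5
Op 6: add_edge(B, E). Edges now: 6
Op 7: add_edge(E, C). Edges now: 7
Compute levels (Kahn BFS):
  sources (in-degree 0): B, F
  process B: level=0
    B->E: in-degree(E)=1, level(E)>=1
  process F: level=0
    F->A: in-degree(A)=0, level(A)=1, enqueue
    F->C: in-degree(C)=1, level(C)>=1
    F->E: in-degree(E)=0, level(E)=1, enqueue
  process A: level=1
    A->D: in-degree(D)=0, level(D)=2, enqueue
    A->G: in-degree(G)=0, level(G)=2, enqueue
  process E: level=1
    E->C: in-degree(C)=0, level(C)=2, enqueue
  process D: level=2
  process G: level=2
  process C: level=2
All levels: A:1, B:0, C:2, D:2, E:1, F:0, G:2

Answer: A:1, B:0, C:2, D:2, E:1, F:0, G:2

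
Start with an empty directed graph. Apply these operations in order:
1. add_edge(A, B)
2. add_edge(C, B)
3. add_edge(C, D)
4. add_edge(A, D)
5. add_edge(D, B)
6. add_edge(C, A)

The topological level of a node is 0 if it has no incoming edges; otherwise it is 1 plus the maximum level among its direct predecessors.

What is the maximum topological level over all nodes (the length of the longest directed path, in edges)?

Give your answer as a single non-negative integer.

Op 1: add_edge(A, B). Edges now: 1
Op 2: add_edge(C, B). Edges now: 2
Op 3: add_edge(C, D). Edges now: 3
Op 4: add_edge(A, D). Edges now: 4
Op 5: add_edge(D, B). Edges now: 5
Op 6: add_edge(C, A). Edges now: 6
Compute levels (Kahn BFS):
  sources (in-degree 0): C
  process C: level=0
    C->A: in-degree(A)=0, level(A)=1, enqueue
    C->B: in-degree(B)=2, level(B)>=1
    C->D: in-degree(D)=1, level(D)>=1
  process A: level=1
    A->B: in-degree(B)=1, level(B)>=2
    A->D: in-degree(D)=0, level(D)=2, enqueue
  process D: level=2
    D->B: in-degree(B)=0, level(B)=3, enqueue
  process B: level=3
All levels: A:1, B:3, C:0, D:2
max level = 3

Answer: 3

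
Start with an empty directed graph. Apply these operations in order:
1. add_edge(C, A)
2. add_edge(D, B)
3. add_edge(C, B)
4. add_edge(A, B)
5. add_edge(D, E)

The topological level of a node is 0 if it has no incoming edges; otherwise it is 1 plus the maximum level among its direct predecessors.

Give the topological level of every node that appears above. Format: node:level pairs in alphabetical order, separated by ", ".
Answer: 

Answer: A:1, B:2, C:0, D:0, E:1

Derivation:
Op 1: add_edge(C, A). Edges now: 1
Op 2: add_edge(D, B). Edges now: 2
Op 3: add_edge(C, B). Edges now: 3
Op 4: add_edge(A, B). Edges now: 4
Op 5: add_edge(D, E). Edges now: 5
Compute levels (Kahn BFS):
  sources (in-degree 0): C, D
  process C: level=0
    C->A: in-degree(A)=0, level(A)=1, enqueue
    C->B: in-degree(B)=2, level(B)>=1
  process D: level=0
    D->B: in-degree(B)=1, level(B)>=1
    D->E: in-degree(E)=0, level(E)=1, enqueue
  process A: level=1
    A->B: in-degree(B)=0, level(B)=2, enqueue
  process E: level=1
  process B: level=2
All levels: A:1, B:2, C:0, D:0, E:1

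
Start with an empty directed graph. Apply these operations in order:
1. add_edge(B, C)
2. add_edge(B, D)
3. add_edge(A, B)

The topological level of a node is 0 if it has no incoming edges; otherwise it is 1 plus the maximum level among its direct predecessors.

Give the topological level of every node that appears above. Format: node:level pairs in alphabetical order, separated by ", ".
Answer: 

Answer: A:0, B:1, C:2, D:2

Derivation:
Op 1: add_edge(B, C). Edges now: 1
Op 2: add_edge(B, D). Edges now: 2
Op 3: add_edge(A, B). Edges now: 3
Compute levels (Kahn BFS):
  sources (in-degree 0): A
  process A: level=0
    A->B: in-degree(B)=0, level(B)=1, enqueue
  process B: level=1
    B->C: in-degree(C)=0, level(C)=2, enqueue
    B->D: in-degree(D)=0, level(D)=2, enqueue
  process C: level=2
  process D: level=2
All levels: A:0, B:1, C:2, D:2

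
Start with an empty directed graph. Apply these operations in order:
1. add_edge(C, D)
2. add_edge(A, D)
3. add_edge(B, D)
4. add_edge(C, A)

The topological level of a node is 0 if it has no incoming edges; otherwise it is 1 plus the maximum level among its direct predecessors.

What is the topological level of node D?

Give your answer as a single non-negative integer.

Answer: 2

Derivation:
Op 1: add_edge(C, D). Edges now: 1
Op 2: add_edge(A, D). Edges now: 2
Op 3: add_edge(B, D). Edges now: 3
Op 4: add_edge(C, A). Edges now: 4
Compute levels (Kahn BFS):
  sources (in-degree 0): B, C
  process B: level=0
    B->D: in-degree(D)=2, level(D)>=1
  process C: level=0
    C->A: in-degree(A)=0, level(A)=1, enqueue
    C->D: in-degree(D)=1, level(D)>=1
  process A: level=1
    A->D: in-degree(D)=0, level(D)=2, enqueue
  process D: level=2
All levels: A:1, B:0, C:0, D:2
level(D) = 2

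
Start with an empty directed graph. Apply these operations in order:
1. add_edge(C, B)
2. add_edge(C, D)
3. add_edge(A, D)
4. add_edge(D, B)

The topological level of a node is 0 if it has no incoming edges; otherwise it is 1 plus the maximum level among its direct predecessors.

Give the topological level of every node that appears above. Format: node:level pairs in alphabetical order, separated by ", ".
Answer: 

Answer: A:0, B:2, C:0, D:1

Derivation:
Op 1: add_edge(C, B). Edges now: 1
Op 2: add_edge(C, D). Edges now: 2
Op 3: add_edge(A, D). Edges now: 3
Op 4: add_edge(D, B). Edges now: 4
Compute levels (Kahn BFS):
  sources (in-degree 0): A, C
  process A: level=0
    A->D: in-degree(D)=1, level(D)>=1
  process C: level=0
    C->B: in-degree(B)=1, level(B)>=1
    C->D: in-degree(D)=0, level(D)=1, enqueue
  process D: level=1
    D->B: in-degree(B)=0, level(B)=2, enqueue
  process B: level=2
All levels: A:0, B:2, C:0, D:1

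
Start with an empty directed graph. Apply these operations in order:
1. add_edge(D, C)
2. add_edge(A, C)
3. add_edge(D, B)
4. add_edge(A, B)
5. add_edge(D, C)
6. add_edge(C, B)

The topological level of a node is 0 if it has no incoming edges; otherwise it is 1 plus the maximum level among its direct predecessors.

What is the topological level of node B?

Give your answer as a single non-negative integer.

Answer: 2

Derivation:
Op 1: add_edge(D, C). Edges now: 1
Op 2: add_edge(A, C). Edges now: 2
Op 3: add_edge(D, B). Edges now: 3
Op 4: add_edge(A, B). Edges now: 4
Op 5: add_edge(D, C) (duplicate, no change). Edges now: 4
Op 6: add_edge(C, B). Edges now: 5
Compute levels (Kahn BFS):
  sources (in-degree 0): A, D
  process A: level=0
    A->B: in-degree(B)=2, level(B)>=1
    A->C: in-degree(C)=1, level(C)>=1
  process D: level=0
    D->B: in-degree(B)=1, level(B)>=1
    D->C: in-degree(C)=0, level(C)=1, enqueue
  process C: level=1
    C->B: in-degree(B)=0, level(B)=2, enqueue
  process B: level=2
All levels: A:0, B:2, C:1, D:0
level(B) = 2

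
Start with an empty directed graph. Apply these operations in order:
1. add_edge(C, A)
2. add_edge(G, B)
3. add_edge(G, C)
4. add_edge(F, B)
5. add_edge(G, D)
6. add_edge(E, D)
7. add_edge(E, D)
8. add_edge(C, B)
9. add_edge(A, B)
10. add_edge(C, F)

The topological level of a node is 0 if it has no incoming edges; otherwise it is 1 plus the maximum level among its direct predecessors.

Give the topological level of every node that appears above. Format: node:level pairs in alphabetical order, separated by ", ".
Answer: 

Answer: A:2, B:3, C:1, D:1, E:0, F:2, G:0

Derivation:
Op 1: add_edge(C, A). Edges now: 1
Op 2: add_edge(G, B). Edges now: 2
Op 3: add_edge(G, C). Edges now: 3
Op 4: add_edge(F, B). Edges now: 4
Op 5: add_edge(G, D). Edges now: 5
Op 6: add_edge(E, D). Edges now: 6
Op 7: add_edge(E, D) (duplicate, no change). Edges now: 6
Op 8: add_edge(C, B). Edges now: 7
Op 9: add_edge(A, B). Edges now: 8
Op 10: add_edge(C, F). Edges now: 9
Compute levels (Kahn BFS):
  sources (in-degree 0): E, G
  process E: level=0
    E->D: in-degree(D)=1, level(D)>=1
  process G: level=0
    G->B: in-degree(B)=3, level(B)>=1
    G->C: in-degree(C)=0, level(C)=1, enqueue
    G->D: in-degree(D)=0, level(D)=1, enqueue
  process C: level=1
    C->A: in-degree(A)=0, level(A)=2, enqueue
    C->B: in-degree(B)=2, level(B)>=2
    C->F: in-degree(F)=0, level(F)=2, enqueue
  process D: level=1
  process A: level=2
    A->B: in-degree(B)=1, level(B)>=3
  process F: level=2
    F->B: in-degree(B)=0, level(B)=3, enqueue
  process B: level=3
All levels: A:2, B:3, C:1, D:1, E:0, F:2, G:0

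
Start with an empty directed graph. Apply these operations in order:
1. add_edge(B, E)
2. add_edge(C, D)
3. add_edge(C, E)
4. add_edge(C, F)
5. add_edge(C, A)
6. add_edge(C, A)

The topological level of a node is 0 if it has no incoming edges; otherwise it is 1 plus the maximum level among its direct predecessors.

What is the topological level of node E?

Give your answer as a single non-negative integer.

Answer: 1

Derivation:
Op 1: add_edge(B, E). Edges now: 1
Op 2: add_edge(C, D). Edges now: 2
Op 3: add_edge(C, E). Edges now: 3
Op 4: add_edge(C, F). Edges now: 4
Op 5: add_edge(C, A). Edges now: 5
Op 6: add_edge(C, A) (duplicate, no change). Edges now: 5
Compute levels (Kahn BFS):
  sources (in-degree 0): B, C
  process B: level=0
    B->E: in-degree(E)=1, level(E)>=1
  process C: level=0
    C->A: in-degree(A)=0, level(A)=1, enqueue
    C->D: in-degree(D)=0, level(D)=1, enqueue
    C->E: in-degree(E)=0, level(E)=1, enqueue
    C->F: in-degree(F)=0, level(F)=1, enqueue
  process A: level=1
  process D: level=1
  process E: level=1
  process F: level=1
All levels: A:1, B:0, C:0, D:1, E:1, F:1
level(E) = 1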